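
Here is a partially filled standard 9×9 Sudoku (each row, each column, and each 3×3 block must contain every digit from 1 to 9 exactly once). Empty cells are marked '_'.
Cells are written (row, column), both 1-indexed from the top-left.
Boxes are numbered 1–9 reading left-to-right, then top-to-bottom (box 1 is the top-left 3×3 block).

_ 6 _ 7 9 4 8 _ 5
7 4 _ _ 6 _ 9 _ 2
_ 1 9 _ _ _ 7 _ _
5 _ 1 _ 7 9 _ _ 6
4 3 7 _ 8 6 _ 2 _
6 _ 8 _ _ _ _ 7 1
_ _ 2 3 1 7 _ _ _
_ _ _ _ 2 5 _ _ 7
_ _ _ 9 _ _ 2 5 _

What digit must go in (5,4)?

Cell (5,4) itself could take any of {1, 5} by direct elimination.
Consider where 1 can go in row 5.
(5,7) is out (box 6 already has a 1).
(5,9) is out (column 9 already has a 1).
So the only cell in row 5 that can hold 1 is (5,4).
Therefore (5,4) = 1.

1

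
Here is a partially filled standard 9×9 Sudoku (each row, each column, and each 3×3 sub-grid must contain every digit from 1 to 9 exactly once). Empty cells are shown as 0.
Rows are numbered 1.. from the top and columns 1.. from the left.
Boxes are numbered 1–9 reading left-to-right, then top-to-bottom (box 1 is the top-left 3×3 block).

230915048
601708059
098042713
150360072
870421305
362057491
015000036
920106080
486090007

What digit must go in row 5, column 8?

6

Row 5 already contains {1, 2, 3, 4, 5, 7, 8}.
Column 8 already contains {1, 3, 4, 5, 7, 8, 9}.
Its 3×3 block (box 6) already contains {1, 2, 3, 4, 5, 7, 9}.
The only value from 1–9 not eliminated is 6, so row 5, column 8 = 6.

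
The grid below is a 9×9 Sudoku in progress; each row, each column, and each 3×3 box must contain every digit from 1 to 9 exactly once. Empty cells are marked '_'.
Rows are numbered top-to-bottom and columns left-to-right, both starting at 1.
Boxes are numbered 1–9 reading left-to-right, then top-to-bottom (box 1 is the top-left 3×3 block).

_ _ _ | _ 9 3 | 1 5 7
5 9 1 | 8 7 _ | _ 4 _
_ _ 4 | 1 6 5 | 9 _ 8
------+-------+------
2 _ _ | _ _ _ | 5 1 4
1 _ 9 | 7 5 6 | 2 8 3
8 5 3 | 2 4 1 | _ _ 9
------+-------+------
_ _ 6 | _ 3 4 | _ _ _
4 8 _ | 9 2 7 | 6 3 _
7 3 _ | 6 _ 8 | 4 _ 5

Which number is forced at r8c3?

5

Row 8 already contains {2, 3, 4, 6, 7, 8, 9}.
Column 3 already contains {1, 3, 4, 6, 9}.
Its 3×3 block (box 7) already contains {3, 4, 6, 7, 8}.
The only value from 1–9 not eliminated is 5, so r8c3 = 5.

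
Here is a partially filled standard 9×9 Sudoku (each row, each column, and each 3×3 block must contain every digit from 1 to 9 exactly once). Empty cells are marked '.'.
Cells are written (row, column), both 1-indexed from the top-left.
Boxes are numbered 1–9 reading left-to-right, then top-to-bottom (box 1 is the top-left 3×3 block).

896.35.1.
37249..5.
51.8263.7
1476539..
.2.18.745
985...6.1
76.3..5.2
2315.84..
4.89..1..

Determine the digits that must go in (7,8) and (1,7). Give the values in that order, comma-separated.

8,2

For (7,8):
  Consider where 8 can go in row 7.
  (7,3) is out (column 3 already has a 8).
  (7,5) is out (column 5 already has a 8).
  (7,6) is out (column 6 already has a 8).
  So the only cell in row 7 that can hold 8 is (7,8).
  So (7,8) = 8.
For (1,7):
  Row 1 already contains {1, 3, 5, 6, 8, 9}.
  Column 7 already contains {1, 3, 4, 5, 6, 7, 9}.
  Its 3×3 block (box 3) already contains {1, 3, 5, 7}.
  The only value from 1–9 not eliminated is 2, so (1,7) = 2.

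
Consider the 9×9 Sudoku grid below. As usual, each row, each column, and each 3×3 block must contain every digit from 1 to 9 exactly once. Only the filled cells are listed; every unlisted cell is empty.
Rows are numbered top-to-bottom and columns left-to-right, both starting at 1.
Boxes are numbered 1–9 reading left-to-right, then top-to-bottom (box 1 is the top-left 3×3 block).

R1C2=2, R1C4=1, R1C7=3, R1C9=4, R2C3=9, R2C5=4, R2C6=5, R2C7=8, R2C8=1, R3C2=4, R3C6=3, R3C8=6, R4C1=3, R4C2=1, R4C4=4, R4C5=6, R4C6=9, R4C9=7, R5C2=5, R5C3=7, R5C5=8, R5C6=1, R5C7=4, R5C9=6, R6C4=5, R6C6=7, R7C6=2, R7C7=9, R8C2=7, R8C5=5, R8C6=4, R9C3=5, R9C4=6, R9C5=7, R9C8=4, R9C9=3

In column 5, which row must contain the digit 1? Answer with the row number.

Consider where 1 can go in column 5.
R1C5 is out (row 1 already has a 1).
R3C5 is out (box 2 already has a 1).
R6C5 is out (box 5 already has a 1).
So the only cell in column 5 that can hold 1 is R7C5.
That is row 7.

7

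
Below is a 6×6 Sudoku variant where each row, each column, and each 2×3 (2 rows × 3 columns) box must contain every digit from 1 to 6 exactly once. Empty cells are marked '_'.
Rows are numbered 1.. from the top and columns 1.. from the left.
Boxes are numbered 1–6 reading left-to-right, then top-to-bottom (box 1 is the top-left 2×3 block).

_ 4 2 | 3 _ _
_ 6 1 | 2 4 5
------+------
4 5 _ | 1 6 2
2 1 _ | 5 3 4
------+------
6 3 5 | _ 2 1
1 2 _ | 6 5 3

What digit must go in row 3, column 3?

Row 3 already contains {1, 2, 4, 5, 6}.
Column 3 already contains {1, 2, 5}.
Its 2×3 block (box 3) already contains {1, 2, 4, 5}.
The only value from 1–6 not eliminated is 3, so row 3, column 3 = 3.

3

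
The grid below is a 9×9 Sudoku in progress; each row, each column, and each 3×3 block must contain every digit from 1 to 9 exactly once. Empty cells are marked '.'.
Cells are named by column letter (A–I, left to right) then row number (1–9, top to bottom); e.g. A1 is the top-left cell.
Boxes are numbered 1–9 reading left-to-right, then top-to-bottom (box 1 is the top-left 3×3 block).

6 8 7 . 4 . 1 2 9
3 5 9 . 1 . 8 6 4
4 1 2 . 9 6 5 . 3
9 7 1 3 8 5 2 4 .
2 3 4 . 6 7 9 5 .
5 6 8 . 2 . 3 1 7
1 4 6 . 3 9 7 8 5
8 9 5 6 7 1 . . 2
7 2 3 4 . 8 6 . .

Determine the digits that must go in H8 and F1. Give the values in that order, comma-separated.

3,3

For H8:
  Row 8 already contains {1, 2, 5, 6, 7, 8, 9}.
  Column H already contains {1, 2, 4, 5, 6, 8}.
  Its 3×3 block (box 9) already contains {2, 5, 6, 7, 8}.
  The only value from 1–9 not eliminated is 3, so H8 = 3.
For F1:
  Row 1 already contains {1, 2, 4, 6, 7, 8, 9}.
  Column F already contains {1, 5, 6, 7, 8, 9}.
  Its 3×3 block (box 2) already contains {1, 4, 6, 9}.
  The only value from 1–9 not eliminated is 3, so F1 = 3.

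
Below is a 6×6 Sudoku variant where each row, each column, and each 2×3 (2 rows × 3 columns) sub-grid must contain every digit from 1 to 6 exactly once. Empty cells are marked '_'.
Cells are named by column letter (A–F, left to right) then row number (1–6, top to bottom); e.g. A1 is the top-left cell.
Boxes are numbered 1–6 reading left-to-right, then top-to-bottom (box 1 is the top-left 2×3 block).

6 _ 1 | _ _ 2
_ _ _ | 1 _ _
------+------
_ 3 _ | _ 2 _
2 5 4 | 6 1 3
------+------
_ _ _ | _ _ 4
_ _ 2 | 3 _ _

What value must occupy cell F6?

1

Cell F6 itself could take any of {1, 5, 6} by direct elimination.
Consider where 1 can go in box 6.
D5 is out (column D already has a 1).
E5 is out (column E already has a 1).
E6 is out (column E already has a 1).
So the only cell in box 6 that can hold 1 is F6.
Therefore F6 = 1.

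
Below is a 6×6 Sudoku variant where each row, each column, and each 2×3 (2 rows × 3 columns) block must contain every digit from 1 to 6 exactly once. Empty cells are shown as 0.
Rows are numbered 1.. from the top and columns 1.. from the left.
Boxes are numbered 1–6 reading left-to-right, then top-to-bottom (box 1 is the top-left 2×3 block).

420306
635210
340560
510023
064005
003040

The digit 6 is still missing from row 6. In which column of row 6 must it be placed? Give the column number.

Consider where 6 can go in row 6.
row 6, column 1 is out (column 1 already has a 6).
row 6, column 2 is out (column 2 already has a 6).
row 6, column 6 is out (column 6 already has a 6).
So the only cell in row 6 that can hold 6 is row 6, column 4.
That is column 4.

4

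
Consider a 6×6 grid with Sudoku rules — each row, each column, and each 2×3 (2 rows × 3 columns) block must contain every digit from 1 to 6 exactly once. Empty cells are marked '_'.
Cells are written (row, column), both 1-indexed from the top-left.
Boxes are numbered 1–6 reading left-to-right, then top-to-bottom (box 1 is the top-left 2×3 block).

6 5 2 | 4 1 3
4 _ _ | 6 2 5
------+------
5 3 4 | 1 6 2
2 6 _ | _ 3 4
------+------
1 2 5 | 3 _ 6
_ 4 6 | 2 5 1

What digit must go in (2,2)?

1

Row 2 already contains {2, 4, 5, 6}.
Column 2 already contains {2, 3, 4, 5, 6}.
Its 2×3 block (box 1) already contains {2, 4, 5, 6}.
The only value from 1–6 not eliminated is 1, so (2,2) = 1.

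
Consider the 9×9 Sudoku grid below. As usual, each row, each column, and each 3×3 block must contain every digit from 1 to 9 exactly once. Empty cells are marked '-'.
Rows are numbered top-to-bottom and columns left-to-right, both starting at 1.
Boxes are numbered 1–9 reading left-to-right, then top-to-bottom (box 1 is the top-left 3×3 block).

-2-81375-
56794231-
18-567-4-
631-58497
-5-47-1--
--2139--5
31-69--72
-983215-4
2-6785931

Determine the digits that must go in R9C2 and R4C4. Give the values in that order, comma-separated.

For R9C2:
  Row 9 already contains {1, 2, 3, 5, 6, 7, 8, 9}.
  Column 2 already contains {1, 2, 3, 5, 6, 8, 9}.
  Its 3×3 block (box 7) already contains {1, 2, 3, 6, 8, 9}.
  The only value from 1–9 not eliminated is 4, so R9C2 = 4.
For R4C4:
  Row 4 already contains {1, 3, 4, 5, 6, 7, 8, 9}.
  Column 4 already contains {1, 3, 4, 5, 6, 7, 8, 9}.
  Its 3×3 block (box 5) already contains {1, 3, 4, 5, 7, 8, 9}.
  The only value from 1–9 not eliminated is 2, so R4C4 = 2.

4,2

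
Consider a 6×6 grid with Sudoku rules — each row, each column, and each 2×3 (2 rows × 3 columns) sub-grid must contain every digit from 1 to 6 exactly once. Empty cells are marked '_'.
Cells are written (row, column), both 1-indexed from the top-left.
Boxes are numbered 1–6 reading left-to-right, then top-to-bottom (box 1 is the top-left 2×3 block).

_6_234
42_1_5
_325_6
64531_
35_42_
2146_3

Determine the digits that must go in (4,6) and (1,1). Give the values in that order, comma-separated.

2,5

For (4,6):
  Row 4 already contains {1, 3, 4, 5, 6}.
  Column 6 already contains {3, 4, 5, 6}.
  Its 2×3 block (box 4) already contains {1, 3, 5, 6}.
  The only value from 1–6 not eliminated is 2, so (4,6) = 2.
For (1,1):
  Consider where 5 can go in box 1.
  (1,3) is out (column 3 already has a 5).
  (2,3) is out (row 2 already has a 5).
  So the only cell in box 1 that can hold 5 is (1,1).
  So (1,1) = 5.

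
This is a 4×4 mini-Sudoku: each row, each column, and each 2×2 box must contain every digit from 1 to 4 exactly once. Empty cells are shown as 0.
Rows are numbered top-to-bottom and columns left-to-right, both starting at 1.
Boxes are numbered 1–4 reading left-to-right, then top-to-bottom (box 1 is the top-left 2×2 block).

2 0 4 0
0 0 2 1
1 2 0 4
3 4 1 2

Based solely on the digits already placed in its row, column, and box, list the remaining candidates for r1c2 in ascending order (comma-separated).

1,3

Row 1 already contains {2, 4}.
Column 2 already contains {2, 4}.
Its 2×2 block (box 1) already contains {2}.
Removing those from 1–4 leaves {1, 3} as the candidates for r1c2.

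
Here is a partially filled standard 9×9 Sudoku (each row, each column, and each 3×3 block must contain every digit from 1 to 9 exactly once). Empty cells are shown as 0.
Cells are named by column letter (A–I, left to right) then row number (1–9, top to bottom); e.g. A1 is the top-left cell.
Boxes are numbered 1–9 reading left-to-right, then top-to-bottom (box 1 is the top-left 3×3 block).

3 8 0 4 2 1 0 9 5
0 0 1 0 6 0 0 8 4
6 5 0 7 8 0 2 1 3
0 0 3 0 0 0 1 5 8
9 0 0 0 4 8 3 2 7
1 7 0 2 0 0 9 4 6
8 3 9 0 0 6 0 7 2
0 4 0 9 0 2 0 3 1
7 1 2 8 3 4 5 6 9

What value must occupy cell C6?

8

Cell C6 itself could take any of {5, 8} by direct elimination.
Consider where 8 can go in column C.
C1 is out (row 1 already has a 8).
C3 is out (row 3 already has a 8).
C5 is out (row 5 already has a 8).
C8 is out (box 7 already has a 8).
So the only cell in column C that can hold 8 is C6.
Therefore C6 = 8.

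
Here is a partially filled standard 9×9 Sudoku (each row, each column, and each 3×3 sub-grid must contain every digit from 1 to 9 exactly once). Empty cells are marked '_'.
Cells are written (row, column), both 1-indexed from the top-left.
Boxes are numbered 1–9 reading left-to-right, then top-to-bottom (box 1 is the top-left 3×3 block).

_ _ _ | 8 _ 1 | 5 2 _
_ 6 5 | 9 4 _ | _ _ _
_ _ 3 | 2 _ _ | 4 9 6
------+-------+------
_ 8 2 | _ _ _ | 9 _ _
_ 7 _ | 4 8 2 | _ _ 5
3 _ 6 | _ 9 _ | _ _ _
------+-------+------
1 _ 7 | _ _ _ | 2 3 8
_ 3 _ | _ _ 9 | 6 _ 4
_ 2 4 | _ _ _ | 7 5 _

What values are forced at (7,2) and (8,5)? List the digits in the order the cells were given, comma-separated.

9,2

For (7,2):
  Consider where 9 can go in row 7.
  (7,4) is out (column 4 already has a 9).
  (7,5) is out (column 5 already has a 9).
  (7,6) is out (column 6 already has a 9).
  So the only cell in row 7 that can hold 9 is (7,2).
  So (7,2) = 9.
For (8,5):
  Consider where 2 can go in column 5.
  (1,5) is out (row 1 already has a 2).
  (3,5) is out (row 3 already has a 2).
  (4,5) is out (row 4 already has a 2).
  (7,5) is out (row 7 already has a 2).
  (9,5) is out (row 9 already has a 2).
  So the only cell in column 5 that can hold 2 is (8,5).
  So (8,5) = 2.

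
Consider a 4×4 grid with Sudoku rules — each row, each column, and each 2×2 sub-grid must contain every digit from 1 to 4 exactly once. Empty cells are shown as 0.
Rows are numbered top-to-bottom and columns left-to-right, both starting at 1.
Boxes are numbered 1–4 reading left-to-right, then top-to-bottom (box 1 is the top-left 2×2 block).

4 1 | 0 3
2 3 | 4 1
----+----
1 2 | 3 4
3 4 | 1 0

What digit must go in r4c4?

Row 4 already contains {1, 3, 4}.
Column 4 already contains {1, 3, 4}.
Its 2×2 block (box 4) already contains {1, 3, 4}.
The only value from 1–4 not eliminated is 2, so r4c4 = 2.

2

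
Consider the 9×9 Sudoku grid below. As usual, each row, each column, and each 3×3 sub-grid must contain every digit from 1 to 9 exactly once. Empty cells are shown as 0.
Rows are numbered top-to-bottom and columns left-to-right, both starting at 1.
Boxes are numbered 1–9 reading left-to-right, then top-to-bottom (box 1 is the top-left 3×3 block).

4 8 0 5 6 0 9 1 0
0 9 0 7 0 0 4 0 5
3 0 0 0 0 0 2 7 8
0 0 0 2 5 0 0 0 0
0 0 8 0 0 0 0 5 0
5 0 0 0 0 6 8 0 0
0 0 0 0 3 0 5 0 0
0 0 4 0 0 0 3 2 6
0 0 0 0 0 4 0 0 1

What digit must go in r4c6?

8

Cell r4c6 itself could take any of {1, 3, 7, 8, 9} by direct elimination.
Consider where 8 can go in row 4.
r4c1 is out (box 4 already has a 8). r4c2 is out (column 2 already has a 8). r4c3 is out (column 3 already has a 8). r4c7 is out (column 7 already has a 8). The remaining empty cells in row 4 are similarly blocked.
So the only cell in row 4 that can hold 8 is r4c6.
Therefore r4c6 = 8.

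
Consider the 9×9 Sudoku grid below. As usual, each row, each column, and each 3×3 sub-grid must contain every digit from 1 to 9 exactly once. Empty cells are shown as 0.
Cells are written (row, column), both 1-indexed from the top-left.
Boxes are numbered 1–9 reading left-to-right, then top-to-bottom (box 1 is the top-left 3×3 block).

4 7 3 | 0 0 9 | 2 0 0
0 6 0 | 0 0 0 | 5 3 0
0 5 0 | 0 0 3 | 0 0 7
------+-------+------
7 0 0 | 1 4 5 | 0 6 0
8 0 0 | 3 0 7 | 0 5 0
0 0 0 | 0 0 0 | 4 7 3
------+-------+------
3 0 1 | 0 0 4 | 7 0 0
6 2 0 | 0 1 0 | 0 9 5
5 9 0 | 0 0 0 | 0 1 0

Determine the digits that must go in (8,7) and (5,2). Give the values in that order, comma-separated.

3,4

For (8,7):
  Consider where 3 can go in row 8.
  (8,3) is out (column 3 already has a 3).
  (8,4) is out (column 4 already has a 3).
  (8,6) is out (column 6 already has a 3).
  So the only cell in row 8 that can hold 3 is (8,7).
  So (8,7) = 3.
For (5,2):
  Consider where 4 can go in column 2.
  (4,2) is out (row 4 already has a 4).
  (6,2) is out (row 6 already has a 4).
  (7,2) is out (row 7 already has a 4).
  So the only cell in column 2 that can hold 4 is (5,2).
  So (5,2) = 4.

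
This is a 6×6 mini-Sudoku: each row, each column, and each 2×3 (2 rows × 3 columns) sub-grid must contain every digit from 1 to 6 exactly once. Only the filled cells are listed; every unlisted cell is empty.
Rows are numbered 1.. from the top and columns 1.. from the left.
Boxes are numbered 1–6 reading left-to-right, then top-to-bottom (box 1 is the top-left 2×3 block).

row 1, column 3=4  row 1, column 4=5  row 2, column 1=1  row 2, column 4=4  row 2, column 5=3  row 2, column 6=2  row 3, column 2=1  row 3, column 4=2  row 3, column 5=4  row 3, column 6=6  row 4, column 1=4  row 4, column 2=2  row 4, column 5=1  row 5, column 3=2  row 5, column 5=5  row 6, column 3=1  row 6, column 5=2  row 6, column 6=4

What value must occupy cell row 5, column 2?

Cell row 5, column 2 itself could take any of {3, 4, 6} by direct elimination.
Consider where 4 can go in box 5.
row 5, column 1 is out (column 1 already has a 4).
row 6, column 1 is out (row 6 already has a 4).
row 6, column 2 is out (row 6 already has a 4).
So the only cell in box 5 that can hold 4 is row 5, column 2.
Therefore row 5, column 2 = 4.

4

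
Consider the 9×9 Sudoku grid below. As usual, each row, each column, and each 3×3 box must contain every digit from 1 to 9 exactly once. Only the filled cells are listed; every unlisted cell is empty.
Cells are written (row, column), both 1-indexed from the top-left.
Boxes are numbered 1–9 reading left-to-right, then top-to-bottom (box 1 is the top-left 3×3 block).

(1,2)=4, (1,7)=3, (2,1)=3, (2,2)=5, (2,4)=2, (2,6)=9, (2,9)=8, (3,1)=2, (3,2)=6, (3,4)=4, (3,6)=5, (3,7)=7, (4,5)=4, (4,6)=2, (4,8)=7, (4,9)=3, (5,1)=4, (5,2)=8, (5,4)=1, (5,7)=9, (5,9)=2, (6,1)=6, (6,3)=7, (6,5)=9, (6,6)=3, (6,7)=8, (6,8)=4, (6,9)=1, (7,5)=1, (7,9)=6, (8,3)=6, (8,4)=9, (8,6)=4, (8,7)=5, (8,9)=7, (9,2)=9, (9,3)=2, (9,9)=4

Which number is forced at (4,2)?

Row 4 already contains {2, 3, 4, 7}.
Column 2 already contains {4, 5, 6, 8, 9}.
Its 3×3 block (box 4) already contains {4, 6, 7, 8}.
The only value from 1–9 not eliminated is 1, so (4,2) = 1.

1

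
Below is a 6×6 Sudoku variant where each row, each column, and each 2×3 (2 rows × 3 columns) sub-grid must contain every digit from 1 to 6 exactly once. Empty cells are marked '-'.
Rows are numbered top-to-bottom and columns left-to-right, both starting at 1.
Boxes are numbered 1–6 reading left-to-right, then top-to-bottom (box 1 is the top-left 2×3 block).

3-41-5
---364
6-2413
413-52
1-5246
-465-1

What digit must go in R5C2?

3

Row 5 already contains {1, 2, 4, 5, 6}.
Column 2 already contains {1, 4}.
Its 2×3 block (box 5) already contains {1, 4, 5, 6}.
The only value from 1–6 not eliminated is 3, so R5C2 = 3.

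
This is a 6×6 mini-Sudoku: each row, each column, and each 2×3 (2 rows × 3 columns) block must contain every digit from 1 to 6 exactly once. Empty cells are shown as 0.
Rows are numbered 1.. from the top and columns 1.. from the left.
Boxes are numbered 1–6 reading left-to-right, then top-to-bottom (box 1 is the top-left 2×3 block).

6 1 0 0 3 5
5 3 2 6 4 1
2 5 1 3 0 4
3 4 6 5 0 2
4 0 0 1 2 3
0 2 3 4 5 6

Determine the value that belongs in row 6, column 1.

1

Row 6 already contains {2, 3, 4, 5, 6}.
Column 1 already contains {2, 3, 4, 5, 6}.
Its 2×3 block (box 5) already contains {2, 3, 4}.
The only value from 1–6 not eliminated is 1, so row 6, column 1 = 1.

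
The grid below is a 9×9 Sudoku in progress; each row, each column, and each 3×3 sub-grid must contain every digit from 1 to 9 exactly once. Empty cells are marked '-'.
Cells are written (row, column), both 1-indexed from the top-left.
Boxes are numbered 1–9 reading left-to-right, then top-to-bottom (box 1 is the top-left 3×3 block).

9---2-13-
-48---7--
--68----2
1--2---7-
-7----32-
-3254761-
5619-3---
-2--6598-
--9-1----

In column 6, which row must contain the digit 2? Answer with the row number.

Consider where 2 can go in column 6.
(1,6) is out (row 1 already has a 2).
(2,6) is out (box 2 already has a 2).
(3,6) is out (row 3 already has a 2).
(4,6) is out (row 4 already has a 2).
(5,6) is out (row 5 already has a 2).
So the only cell in column 6 that can hold 2 is (9,6).
That is row 9.

9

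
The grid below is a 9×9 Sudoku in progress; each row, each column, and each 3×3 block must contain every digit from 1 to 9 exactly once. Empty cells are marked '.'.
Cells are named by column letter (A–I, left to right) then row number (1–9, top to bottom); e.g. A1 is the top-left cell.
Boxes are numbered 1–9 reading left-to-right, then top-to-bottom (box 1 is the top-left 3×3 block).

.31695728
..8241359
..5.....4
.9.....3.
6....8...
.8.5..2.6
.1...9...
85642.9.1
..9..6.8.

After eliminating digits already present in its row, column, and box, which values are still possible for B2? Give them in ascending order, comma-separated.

Row 2 already contains {1, 2, 3, 4, 5, 8, 9}.
Column B already contains {1, 3, 5, 8, 9}.
Its 3×3 block (box 1) already contains {1, 3, 5, 8}.
Removing those from 1–9 leaves {6, 7} as the candidates for B2.

6,7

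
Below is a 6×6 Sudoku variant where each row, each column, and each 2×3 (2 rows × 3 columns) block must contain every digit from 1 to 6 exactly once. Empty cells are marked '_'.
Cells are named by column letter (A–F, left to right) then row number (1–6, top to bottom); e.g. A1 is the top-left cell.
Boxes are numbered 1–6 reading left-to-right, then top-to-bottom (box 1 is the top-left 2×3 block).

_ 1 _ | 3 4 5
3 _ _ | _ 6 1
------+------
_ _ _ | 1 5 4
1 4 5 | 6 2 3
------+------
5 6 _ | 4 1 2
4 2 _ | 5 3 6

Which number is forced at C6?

1

Row 6 already contains {2, 3, 4, 5, 6}.
Column C already contains {5}.
Its 2×3 block (box 5) already contains {2, 4, 5, 6}.
The only value from 1–6 not eliminated is 1, so C6 = 1.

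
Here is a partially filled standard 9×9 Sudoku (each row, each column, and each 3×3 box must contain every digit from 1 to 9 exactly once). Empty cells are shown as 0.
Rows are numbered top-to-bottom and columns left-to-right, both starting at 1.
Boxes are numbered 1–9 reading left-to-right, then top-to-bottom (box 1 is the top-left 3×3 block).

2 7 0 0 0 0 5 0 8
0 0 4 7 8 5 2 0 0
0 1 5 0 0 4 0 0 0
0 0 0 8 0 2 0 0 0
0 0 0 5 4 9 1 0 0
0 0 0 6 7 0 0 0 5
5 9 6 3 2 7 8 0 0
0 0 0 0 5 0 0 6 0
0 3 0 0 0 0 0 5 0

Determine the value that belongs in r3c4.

Cell r3c4 itself could take any of {2, 9} by direct elimination.
Consider where 2 can go in column 4.
r1c4 is out (row 1 already has a 2).
r8c4 is out (box 8 already has a 2).
r9c4 is out (box 8 already has a 2).
So the only cell in column 4 that can hold 2 is r3c4.
Therefore r3c4 = 2.

2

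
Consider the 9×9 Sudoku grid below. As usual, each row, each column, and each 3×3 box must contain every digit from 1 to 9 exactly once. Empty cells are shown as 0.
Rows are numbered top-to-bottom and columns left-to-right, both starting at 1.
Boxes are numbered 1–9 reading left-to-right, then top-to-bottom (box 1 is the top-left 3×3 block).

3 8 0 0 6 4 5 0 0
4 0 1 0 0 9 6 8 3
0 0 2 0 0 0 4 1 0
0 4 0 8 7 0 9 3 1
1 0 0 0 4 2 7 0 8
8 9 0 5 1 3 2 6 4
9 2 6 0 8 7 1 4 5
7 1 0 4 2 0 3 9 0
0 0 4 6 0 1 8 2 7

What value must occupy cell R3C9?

Row 3 already contains {1, 2, 4}.
Column 9 already contains {1, 3, 4, 5, 7, 8}.
Its 3×3 block (box 3) already contains {1, 3, 4, 5, 6, 8}.
The only value from 1–9 not eliminated is 9, so R3C9 = 9.

9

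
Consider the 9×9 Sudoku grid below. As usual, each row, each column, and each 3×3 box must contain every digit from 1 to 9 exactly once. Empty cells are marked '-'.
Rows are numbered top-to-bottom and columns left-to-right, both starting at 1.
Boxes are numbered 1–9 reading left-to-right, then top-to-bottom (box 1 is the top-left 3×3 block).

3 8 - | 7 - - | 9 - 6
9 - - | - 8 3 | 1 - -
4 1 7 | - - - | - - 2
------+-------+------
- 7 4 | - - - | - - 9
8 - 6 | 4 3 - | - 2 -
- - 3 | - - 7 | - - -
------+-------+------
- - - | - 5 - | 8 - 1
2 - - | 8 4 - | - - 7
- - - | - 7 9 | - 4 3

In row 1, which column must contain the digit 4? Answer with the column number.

Consider where 4 can go in row 1.
r1c3 is out (column 3 already has a 4).
r1c5 is out (column 5 already has a 4).
r1c8 is out (column 8 already has a 4).
So the only cell in row 1 that can hold 4 is r1c6.
That is column 6.

6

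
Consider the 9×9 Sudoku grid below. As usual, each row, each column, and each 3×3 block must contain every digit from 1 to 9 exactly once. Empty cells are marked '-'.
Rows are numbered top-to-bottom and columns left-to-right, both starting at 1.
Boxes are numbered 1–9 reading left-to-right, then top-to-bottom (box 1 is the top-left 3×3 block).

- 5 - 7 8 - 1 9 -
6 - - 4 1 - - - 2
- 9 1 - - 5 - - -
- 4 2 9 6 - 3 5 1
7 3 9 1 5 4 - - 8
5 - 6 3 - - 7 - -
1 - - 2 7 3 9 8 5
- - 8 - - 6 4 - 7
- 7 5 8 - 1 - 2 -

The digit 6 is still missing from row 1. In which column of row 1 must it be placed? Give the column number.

Consider where 6 can go in row 1.
R1C1 is out (column 1 already has a 6).
R1C3 is out (column 3 already has a 6).
R1C6 is out (column 6 already has a 6).
So the only cell in row 1 that can hold 6 is R1C9.
That is column 9.

9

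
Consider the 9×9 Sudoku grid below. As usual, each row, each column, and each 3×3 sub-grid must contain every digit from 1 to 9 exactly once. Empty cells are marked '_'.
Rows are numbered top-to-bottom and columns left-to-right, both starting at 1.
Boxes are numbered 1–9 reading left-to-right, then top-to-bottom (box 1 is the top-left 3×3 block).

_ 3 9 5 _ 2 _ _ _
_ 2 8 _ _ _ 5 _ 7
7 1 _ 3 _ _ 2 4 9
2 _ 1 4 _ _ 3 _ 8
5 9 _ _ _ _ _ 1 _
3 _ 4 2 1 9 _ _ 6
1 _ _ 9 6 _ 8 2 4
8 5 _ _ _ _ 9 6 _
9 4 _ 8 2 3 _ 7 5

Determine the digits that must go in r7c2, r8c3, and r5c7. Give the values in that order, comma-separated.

7,2,4

For r7c2:
  Row 7 already contains {1, 2, 4, 6, 8, 9}.
  Column 2 already contains {1, 2, 3, 4, 5, 9}.
  Its 3×3 block (box 7) already contains {1, 4, 5, 8, 9}.
  The only value from 1–9 not eliminated is 7, so r7c2 = 7.
For r8c3:
  Consider where 2 can go in column 3.
  r3c3 is out (row 3 already has a 2).
  r5c3 is out (box 4 already has a 2).
  r7c3 is out (row 7 already has a 2).
  r9c3 is out (row 9 already has a 2).
  So the only cell in column 3 that can hold 2 is r8c3.
  So r8c3 = 2.
For r5c7:
  Consider where 4 can go in column 7.
  r1c7 is out (box 3 already has a 4).
  r6c7 is out (row 6 already has a 4).
  r9c7 is out (row 9 already has a 4).
  So the only cell in column 7 that can hold 4 is r5c7.
  So r5c7 = 4.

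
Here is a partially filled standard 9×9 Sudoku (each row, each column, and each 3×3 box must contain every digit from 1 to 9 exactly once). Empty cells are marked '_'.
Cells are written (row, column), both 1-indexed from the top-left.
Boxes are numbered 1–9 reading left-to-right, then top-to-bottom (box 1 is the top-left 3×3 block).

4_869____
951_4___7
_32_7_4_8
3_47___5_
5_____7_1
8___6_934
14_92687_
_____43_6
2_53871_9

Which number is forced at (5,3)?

6

Cell (5,3) itself could take any of {6, 9} by direct elimination.
Consider where 6 can go in column 3.
(6,3) is out (row 6 already has a 6).
(7,3) is out (row 7 already has a 6).
(8,3) is out (row 8 already has a 6).
So the only cell in column 3 that can hold 6 is (5,3).
Therefore (5,3) = 6.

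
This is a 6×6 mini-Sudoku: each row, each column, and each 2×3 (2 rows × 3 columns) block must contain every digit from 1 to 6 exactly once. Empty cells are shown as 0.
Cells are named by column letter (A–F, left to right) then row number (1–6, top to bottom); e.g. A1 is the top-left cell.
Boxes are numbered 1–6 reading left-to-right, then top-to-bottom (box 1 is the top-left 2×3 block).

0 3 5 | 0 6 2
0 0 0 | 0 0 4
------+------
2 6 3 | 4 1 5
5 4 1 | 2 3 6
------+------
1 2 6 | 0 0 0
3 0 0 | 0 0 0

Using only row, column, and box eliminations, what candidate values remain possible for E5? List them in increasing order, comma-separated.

4,5

Row 5 already contains {1, 2, 6}.
Column E already contains {1, 3, 6}.
Its 2×3 block (box 6) already contains {}.
Removing those from 1–6 leaves {4, 5} as the candidates for E5.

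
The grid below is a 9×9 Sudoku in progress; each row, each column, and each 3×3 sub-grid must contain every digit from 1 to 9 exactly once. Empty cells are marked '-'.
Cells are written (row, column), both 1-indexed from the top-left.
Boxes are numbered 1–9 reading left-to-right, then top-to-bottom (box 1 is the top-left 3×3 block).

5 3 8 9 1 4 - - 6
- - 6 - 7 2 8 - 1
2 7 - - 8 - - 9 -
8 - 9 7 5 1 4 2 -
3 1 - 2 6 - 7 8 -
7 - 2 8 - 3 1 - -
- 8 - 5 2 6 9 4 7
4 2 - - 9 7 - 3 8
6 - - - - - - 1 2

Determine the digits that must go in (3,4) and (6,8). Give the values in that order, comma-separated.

For (3,4):
  Consider where 6 can go in box 2.
  (2,4) is out (row 2 already has a 6).
  (3,6) is out (column 6 already has a 6).
  So the only cell in box 2 that can hold 6 is (3,4).
  So (3,4) = 6.
For (6,8):
  Consider where 6 can go in column 8.
  (1,8) is out (row 1 already has a 6).
  (2,8) is out (row 2 already has a 6).
  So the only cell in column 8 that can hold 6 is (6,8).
  So (6,8) = 6.

6,6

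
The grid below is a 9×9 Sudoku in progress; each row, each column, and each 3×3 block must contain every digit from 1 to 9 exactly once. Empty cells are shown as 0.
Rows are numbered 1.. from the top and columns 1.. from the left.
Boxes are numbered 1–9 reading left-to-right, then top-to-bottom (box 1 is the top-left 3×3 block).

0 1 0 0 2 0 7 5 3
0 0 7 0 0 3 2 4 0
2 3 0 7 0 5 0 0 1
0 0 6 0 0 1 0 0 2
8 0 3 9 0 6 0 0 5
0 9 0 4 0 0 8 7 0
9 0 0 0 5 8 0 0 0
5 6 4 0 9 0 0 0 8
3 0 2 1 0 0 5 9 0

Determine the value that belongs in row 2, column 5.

Cell row 2, column 5 itself could take any of {1, 6, 8} by direct elimination.
Consider where 1 can go in box 2.
row 1, column 4 is out (row 1 already has a 1).
row 1, column 6 is out (row 1 already has a 1).
row 2, column 4 is out (column 4 already has a 1).
row 3, column 5 is out (row 3 already has a 1).
So the only cell in box 2 that can hold 1 is row 2, column 5.
Therefore row 2, column 5 = 1.

1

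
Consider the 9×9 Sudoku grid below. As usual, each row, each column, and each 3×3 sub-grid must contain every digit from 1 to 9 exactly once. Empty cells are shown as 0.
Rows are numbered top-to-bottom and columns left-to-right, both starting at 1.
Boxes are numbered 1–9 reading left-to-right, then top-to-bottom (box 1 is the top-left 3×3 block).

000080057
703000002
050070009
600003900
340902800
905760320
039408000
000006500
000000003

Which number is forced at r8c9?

Cell r8c9 itself could take any of {1, 4, 8} by direct elimination.
Consider where 8 can go in column 9.
r4c9 is out (box 6 already has a 8).
r5c9 is out (row 5 already has a 8).
r6c9 is out (box 6 already has a 8).
r7c9 is out (row 7 already has a 8).
So the only cell in column 9 that can hold 8 is r8c9.
Therefore r8c9 = 8.

8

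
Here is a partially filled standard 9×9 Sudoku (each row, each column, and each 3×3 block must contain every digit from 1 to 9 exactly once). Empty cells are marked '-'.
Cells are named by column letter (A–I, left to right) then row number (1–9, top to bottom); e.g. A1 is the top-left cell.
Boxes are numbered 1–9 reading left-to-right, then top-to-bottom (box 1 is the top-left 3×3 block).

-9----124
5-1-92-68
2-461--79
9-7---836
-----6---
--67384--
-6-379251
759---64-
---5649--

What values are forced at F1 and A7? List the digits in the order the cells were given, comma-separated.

For F1:
  Consider where 7 can go in column F.
  F3 is out (row 3 already has a 7).
  F4 is out (row 4 already has a 7).
  F8 is out (row 8 already has a 7).
  So the only cell in column F that can hold 7 is F1.
  So F1 = 7.
For A7:
  Consider where 4 can go in row 7.
  C7 is out (column C already has a 4).
  So the only cell in row 7 that can hold 4 is A7.
  So A7 = 4.

7,4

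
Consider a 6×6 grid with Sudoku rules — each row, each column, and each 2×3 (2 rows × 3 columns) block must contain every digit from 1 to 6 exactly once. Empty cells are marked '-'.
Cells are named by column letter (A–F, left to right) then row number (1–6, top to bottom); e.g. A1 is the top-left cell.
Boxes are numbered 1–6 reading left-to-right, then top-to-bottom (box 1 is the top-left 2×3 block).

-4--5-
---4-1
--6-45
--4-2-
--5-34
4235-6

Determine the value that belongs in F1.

Cell F1 itself could take any of {2, 3} by direct elimination.
Consider where 2 can go in column F.
F4 is out (row 4 already has a 2).
So the only cell in column F that can hold 2 is F1.
Therefore F1 = 2.

2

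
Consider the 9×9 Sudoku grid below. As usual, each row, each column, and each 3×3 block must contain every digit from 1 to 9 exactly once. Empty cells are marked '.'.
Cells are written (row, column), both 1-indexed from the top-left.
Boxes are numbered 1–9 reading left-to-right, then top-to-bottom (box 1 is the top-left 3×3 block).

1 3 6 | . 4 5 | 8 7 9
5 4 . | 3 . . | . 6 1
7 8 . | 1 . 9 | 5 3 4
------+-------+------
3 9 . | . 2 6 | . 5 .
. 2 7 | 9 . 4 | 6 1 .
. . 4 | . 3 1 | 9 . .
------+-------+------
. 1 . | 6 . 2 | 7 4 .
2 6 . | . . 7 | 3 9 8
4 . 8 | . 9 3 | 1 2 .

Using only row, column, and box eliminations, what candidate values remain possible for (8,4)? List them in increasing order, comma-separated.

4,5

Row 8 already contains {2, 3, 6, 7, 8, 9}.
Column 4 already contains {1, 3, 6, 9}.
Its 3×3 block (box 8) already contains {2, 3, 6, 7, 9}.
Removing those from 1–9 leaves {4, 5} as the candidates for (8,4).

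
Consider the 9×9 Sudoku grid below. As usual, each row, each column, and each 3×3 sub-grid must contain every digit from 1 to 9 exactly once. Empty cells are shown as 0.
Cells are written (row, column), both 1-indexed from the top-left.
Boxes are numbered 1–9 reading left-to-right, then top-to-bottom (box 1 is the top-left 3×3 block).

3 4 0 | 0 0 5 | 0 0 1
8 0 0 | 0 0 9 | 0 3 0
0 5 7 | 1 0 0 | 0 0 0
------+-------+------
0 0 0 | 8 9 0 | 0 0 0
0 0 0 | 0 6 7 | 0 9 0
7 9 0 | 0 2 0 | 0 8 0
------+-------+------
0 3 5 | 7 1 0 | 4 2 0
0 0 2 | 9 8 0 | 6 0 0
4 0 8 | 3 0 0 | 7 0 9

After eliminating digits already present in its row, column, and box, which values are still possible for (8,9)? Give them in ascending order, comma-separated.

Row 8 already contains {2, 6, 8, 9}.
Column 9 already contains {1, 9}.
Its 3×3 block (box 9) already contains {2, 4, 6, 7, 9}.
Removing those from 1–9 leaves {3, 5} as the candidates for (8,9).

3,5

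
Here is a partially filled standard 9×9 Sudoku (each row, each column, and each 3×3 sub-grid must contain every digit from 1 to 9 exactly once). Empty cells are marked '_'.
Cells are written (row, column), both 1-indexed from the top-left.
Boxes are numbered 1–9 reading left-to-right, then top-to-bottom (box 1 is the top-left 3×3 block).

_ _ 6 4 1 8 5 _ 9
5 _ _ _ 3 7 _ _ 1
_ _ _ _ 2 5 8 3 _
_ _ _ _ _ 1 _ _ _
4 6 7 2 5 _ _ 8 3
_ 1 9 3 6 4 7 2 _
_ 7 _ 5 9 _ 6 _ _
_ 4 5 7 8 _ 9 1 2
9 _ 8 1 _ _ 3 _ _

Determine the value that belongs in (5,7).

1

Row 5 already contains {2, 3, 4, 5, 6, 7, 8}.
Column 7 already contains {3, 5, 6, 7, 8, 9}.
Its 3×3 block (box 6) already contains {2, 3, 7, 8}.
The only value from 1–9 not eliminated is 1, so (5,7) = 1.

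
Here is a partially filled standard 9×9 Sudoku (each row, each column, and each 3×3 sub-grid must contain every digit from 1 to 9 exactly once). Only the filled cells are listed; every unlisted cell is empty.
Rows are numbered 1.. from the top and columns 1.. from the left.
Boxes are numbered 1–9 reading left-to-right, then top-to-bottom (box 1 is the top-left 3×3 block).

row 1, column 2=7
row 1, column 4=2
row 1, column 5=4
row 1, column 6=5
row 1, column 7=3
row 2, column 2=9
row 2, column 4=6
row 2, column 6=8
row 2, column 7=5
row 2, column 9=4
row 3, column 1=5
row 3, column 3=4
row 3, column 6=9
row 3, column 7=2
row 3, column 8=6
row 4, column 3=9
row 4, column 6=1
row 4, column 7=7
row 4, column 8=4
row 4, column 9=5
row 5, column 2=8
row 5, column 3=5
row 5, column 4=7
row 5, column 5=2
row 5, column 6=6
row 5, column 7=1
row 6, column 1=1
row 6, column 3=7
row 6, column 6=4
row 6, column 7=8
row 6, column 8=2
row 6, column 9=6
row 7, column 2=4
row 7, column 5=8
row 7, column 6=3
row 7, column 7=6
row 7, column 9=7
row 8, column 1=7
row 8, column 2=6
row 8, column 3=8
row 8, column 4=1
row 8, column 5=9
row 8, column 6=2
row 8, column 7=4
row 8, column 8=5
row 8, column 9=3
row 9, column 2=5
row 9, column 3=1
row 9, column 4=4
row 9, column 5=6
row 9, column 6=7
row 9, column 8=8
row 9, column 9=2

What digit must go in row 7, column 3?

2

Row 7 already contains {3, 4, 6, 7, 8}.
Column 3 already contains {1, 4, 5, 7, 8, 9}.
Its 3×3 block (box 7) already contains {1, 4, 5, 6, 7, 8}.
The only value from 1–9 not eliminated is 2, so row 7, column 3 = 2.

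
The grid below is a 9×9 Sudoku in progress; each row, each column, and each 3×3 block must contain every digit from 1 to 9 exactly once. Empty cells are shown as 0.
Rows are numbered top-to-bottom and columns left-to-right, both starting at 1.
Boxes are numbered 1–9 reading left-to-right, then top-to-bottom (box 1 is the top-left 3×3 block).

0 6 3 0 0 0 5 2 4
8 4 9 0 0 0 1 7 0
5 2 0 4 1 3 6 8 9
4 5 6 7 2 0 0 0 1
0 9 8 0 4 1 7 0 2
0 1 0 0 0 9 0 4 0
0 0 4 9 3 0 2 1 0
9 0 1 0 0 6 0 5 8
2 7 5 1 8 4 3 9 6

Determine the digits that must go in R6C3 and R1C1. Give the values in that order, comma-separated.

2,1

For R6C3:
  Consider where 2 can go in column 3.
  R3C3 is out (row 3 already has a 2).
  So the only cell in column 3 that can hold 2 is R6C3.
  So R6C3 = 2.
For R1C1:
  Consider where 1 can go in row 1.
  R1C4 is out (column 4 already has a 1).
  R1C5 is out (column 5 already has a 1).
  R1C6 is out (column 6 already has a 1).
  So the only cell in row 1 that can hold 1 is R1C1.
  So R1C1 = 1.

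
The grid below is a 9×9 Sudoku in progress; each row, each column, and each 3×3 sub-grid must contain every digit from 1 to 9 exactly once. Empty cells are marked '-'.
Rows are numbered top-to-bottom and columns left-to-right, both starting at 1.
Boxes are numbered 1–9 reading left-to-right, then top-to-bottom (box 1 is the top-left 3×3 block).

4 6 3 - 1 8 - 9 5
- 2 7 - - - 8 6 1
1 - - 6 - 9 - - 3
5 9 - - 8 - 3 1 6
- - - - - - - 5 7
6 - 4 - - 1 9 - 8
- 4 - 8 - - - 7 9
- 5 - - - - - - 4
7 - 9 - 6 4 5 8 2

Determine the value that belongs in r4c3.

2

Row 4 already contains {1, 3, 5, 6, 8, 9}.
Column 3 already contains {3, 4, 7, 9}.
Its 3×3 block (box 4) already contains {4, 5, 6, 9}.
The only value from 1–9 not eliminated is 2, so r4c3 = 2.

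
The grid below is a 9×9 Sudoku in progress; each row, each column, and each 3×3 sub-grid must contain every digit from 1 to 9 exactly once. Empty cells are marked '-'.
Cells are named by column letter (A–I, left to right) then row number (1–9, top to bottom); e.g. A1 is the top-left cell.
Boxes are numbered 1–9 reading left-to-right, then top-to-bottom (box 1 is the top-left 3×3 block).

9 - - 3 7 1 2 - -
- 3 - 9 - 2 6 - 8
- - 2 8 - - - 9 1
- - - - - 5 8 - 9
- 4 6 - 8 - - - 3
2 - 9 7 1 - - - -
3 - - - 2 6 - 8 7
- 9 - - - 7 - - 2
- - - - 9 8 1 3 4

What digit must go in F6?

3

Cell F6 itself could take any of {3, 4} by direct elimination.
Consider where 3 can go in column F.
F3 is out (box 2 already has a 3).
F5 is out (row 5 already has a 3).
So the only cell in column F that can hold 3 is F6.
Therefore F6 = 3.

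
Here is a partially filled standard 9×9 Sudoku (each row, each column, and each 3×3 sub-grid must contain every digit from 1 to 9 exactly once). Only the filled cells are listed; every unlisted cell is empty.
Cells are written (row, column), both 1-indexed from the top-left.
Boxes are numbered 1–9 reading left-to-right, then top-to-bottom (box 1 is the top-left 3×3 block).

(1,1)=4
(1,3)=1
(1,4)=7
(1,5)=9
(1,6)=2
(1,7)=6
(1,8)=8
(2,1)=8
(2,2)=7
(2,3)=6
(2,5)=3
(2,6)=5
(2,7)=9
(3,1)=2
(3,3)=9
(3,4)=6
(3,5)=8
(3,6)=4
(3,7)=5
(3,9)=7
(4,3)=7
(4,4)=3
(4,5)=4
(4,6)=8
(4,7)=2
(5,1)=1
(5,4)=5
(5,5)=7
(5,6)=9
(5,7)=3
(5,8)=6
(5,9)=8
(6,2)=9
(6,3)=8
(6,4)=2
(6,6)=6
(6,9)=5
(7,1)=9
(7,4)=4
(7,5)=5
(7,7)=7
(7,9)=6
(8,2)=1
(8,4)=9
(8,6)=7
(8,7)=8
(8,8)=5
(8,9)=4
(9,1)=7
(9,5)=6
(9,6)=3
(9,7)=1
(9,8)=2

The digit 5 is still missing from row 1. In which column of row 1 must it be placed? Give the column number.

Consider where 5 can go in row 1.
(1,9) is out (column 9 already has a 5).
So the only cell in row 1 that can hold 5 is (1,2).
That is column 2.

2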